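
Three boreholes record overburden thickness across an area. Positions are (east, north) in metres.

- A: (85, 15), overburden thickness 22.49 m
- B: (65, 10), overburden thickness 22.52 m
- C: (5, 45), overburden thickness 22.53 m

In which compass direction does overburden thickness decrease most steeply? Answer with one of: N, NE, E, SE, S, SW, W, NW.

NE

Differences from A: to B (Δx, Δy, Δh) = (-20, -5, +0.03); to C = (-80, 30, +0.04).
Determinant of the coordinate differences = (-20)·30 − (-80)·(-5) = -1000.
∂d/∂x = [(+0.03)·30 − (+0.04)·(-5)] / -1000 = -0.001100
∂d/∂y = [(-20)·(+0.04) − (-80)·(+0.03)] / -1000 = -0.001600
Steepest decrease is along −∇f = (+0.001100 E, +0.001600 N) → northeast.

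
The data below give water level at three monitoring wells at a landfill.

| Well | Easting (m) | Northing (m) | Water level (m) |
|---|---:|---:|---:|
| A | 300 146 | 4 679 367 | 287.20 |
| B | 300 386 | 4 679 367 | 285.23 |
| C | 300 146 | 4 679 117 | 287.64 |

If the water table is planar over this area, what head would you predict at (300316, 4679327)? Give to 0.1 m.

∂h/∂x = (285.23 − 287.20) / (300386 − 300146) = -0.008208
∂h/∂y = (287.64 − 287.20) / (4679117 − 4679367) = -0.001760
h(300316, 4679327) = 287.20 + (-0.008208)·(170) + (-0.001760)·(-40) = 287.20 -1.395 +0.070 = 285.875 m.

285.9 m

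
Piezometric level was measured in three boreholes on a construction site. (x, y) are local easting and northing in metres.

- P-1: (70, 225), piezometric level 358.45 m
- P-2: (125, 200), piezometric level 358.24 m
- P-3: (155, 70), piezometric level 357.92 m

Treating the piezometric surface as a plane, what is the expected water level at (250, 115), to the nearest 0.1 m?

357.7 m

With h = a·x + b·y + c and P-1 as origin, the differences give:
  55·a + (-25)·b = -0.21
  85·a + (-155)·b = -0.53
Eliminate b (×(-155) and ×(-25), subtract): -6400·a = 19.300 → a = ∂h/∂x = -0.003016
Back-substitute: b = ∂h/∂y = +0.001766.
h(250, 115) = 358.45 + (-0.003016)·(180) + (+0.001766)·(-110) = 358.45 -0.543 -0.194 = 357.713 m.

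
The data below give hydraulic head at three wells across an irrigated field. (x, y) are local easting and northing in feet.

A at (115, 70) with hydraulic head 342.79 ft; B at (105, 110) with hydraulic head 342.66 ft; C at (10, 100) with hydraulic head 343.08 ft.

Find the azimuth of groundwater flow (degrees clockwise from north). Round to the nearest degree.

Differences from A: to B (Δx, Δy, Δh) = (-10, 40, -0.13); to C = (-105, 30, +0.29).
Determinant of the coordinate differences = (-10)·30 − (-105)·40 = 3900.
∂h/∂x = [(-0.13)·30 − (+0.29)·40] / 3900 = -0.003974
∂h/∂y = [(-10)·(+0.29) − (-105)·(-0.13)] / 3900 = -0.004244
Flow direction (−∇h) has components (+0.003974 E, +0.004244 N).
Azimuth = atan2(E, N) = atan2(+0.003974, +0.004244) = 43.1° ≈ 043°.

043°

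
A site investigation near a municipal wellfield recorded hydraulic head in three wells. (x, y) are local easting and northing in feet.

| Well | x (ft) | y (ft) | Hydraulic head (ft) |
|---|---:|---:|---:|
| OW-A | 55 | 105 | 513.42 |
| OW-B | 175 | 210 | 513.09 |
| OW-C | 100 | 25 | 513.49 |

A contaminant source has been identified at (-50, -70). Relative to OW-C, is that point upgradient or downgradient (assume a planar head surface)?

upgradient

Differences from OW-A: to OW-B (Δx, Δy, Δh) = (120, 105, -0.33); to OW-C = (45, -80, +0.07).
Determinant of the coordinate differences = 120·(-80) − 45·105 = -14325.
∂h/∂x = [(-0.33)·(-80) − (+0.07)·105] / -14325 = -0.001330
∂h/∂y = [120·(+0.07) − 45·(-0.33)] / -14325 = -0.001623
Head at (-50, -70) = 513.42 + (-0.001330)·(-105) + (-0.001623)·(-175) = 513.84 ft.
That is higher than the 513.49 ft at OW-C, so the point is upgradient.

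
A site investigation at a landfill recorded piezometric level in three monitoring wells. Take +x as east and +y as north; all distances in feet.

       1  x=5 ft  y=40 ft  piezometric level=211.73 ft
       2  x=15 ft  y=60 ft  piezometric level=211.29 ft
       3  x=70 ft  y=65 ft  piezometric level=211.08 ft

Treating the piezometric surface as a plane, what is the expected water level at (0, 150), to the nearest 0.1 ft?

209.4 ft

Differences from 1: to 2 (Δx, Δy, Δh) = (10, 20, -0.44); to 3 = (65, 25, -0.65).
Determinant of the coordinate differences = 10·25 − 65·20 = -1050.
∂h/∂x = [(-0.44)·25 − (-0.65)·20] / -1050 = -0.001905
∂h/∂y = [10·(-0.65) − 65·(-0.44)] / -1050 = -0.02105
h(0, 150) = 211.73 + (-0.001905)·(-5) + (-0.02105)·(110) = 211.73 +0.010 -2.315 = 209.424 ft.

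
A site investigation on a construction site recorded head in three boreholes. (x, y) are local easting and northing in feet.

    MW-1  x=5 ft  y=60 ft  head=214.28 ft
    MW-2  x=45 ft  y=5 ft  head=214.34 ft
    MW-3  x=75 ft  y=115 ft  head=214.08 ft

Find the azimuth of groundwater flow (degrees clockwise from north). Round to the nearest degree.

Taking MW-1 as reference: MW-2−MW-1 = (40, -55, +0.06); MW-3−MW-1 = (70, 55, -0.20).
Determinant of the coordinate differences = 40·55 − 70·(-55) = 6050.
∂h/∂x = [(+0.06)·55 − (-0.20)·(-55)] / 6050 = -0.001273
∂h/∂y = [40·(-0.20) − 70·(+0.06)] / 6050 = -0.002017
Flow direction (−∇h) has components (+0.001273 E, +0.002017 N).
Azimuth = atan2(E, N) = atan2(+0.001273, +0.002017) = 32.3° ≈ 032°.

032°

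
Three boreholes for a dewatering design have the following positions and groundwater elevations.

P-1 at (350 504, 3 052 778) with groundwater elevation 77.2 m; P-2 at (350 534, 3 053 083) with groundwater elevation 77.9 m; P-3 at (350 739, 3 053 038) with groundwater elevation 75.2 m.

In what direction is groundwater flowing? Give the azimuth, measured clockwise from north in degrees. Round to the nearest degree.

106°

Taking P-1 as reference: P-2−P-1 = (30, 305, +0.7); P-3−P-1 = (235, 260, -2.0).
Determinant of the coordinate differences = 30·260 − 235·305 = -63875.
∂h/∂x = [(+0.7)·260 − (-2.0)·305] / -63875 = -0.01240
∂h/∂y = [30·(-2.0) − 235·(+0.7)] / -63875 = +0.003515
Flow direction (−∇h) has components (+0.01240 E, -0.003515 N).
Azimuth = atan2(E, N) = atan2(+0.01240, -0.003515) = 105.8° ≈ 106°.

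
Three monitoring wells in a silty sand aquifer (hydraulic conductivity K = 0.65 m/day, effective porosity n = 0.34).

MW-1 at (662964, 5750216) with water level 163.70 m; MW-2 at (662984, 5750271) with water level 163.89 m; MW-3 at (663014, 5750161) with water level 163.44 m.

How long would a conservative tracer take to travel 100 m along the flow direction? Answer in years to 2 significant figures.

Taking MW-1 as reference: MW-2−MW-1 = (20, 55, +0.19); MW-3−MW-1 = (50, -55, -0.26).
Determinant of the coordinate differences = 20·(-55) − 50·55 = -3850.
∂h/∂x = [(+0.19)·(-55) − (-0.26)·55] / -3850 = -0.0010000
∂h/∂y = [20·(-0.26) − 50·(+0.19)] / -3850 = +0.003818
|∇h| = √(-0.0010000² + 0.003818²) = 0.003947
Seepage velocity v = K·i/n = 0.65 × 0.003947 / 0.34 = 0.007546 m/day.
t = 100 / 0.007546 = 1.325e+04 days = 36.3 years.

36 years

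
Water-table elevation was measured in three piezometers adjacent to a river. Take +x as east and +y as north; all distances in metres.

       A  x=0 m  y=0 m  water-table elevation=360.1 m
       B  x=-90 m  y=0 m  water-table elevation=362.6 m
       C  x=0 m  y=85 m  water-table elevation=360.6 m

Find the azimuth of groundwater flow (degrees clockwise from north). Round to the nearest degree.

∂h/∂x = (362.6 − 360.1) / (-90 − 0) = -0.02778
∂h/∂y = (360.6 − 360.1) / (85 − 0) = +0.005882
Flow direction (−∇h) has components (+0.02778 E, -0.005882 N).
Azimuth = atan2(E, N) = atan2(+0.02778, -0.005882) = 102.0° ≈ 102°.

102°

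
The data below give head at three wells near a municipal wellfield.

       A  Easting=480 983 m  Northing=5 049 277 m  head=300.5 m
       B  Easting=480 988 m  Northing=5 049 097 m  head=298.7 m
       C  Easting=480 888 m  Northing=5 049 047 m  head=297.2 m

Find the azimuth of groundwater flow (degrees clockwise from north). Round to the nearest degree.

Three-point gradient (reference A): Δ to B = (5, -180, -1.8), Δ to C = (-95, -230, -3.3).
∂h/∂x = +0.009863, ∂h/∂y = +0.01027 (det = -18250).
Flow direction (−∇h) has components (-0.009863 E, -0.01027 N).
Azimuth = atan2(E, N) = atan2(-0.009863, -0.01027) = 223.8° ≈ 224°.

224°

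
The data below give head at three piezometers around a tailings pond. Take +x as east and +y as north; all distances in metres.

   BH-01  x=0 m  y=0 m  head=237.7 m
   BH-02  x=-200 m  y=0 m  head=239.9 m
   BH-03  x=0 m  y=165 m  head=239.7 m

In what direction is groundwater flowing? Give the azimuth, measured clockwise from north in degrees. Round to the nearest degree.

∂h/∂x = (239.9 − 237.7) / (-200 − 0) = -0.01100
∂h/∂y = (239.7 − 237.7) / (165 − 0) = +0.01212
Flow direction (−∇h) has components (+0.01100 E, -0.01212 N).
Azimuth = atan2(E, N) = atan2(+0.01100, -0.01212) = 137.8° ≈ 138°.

138°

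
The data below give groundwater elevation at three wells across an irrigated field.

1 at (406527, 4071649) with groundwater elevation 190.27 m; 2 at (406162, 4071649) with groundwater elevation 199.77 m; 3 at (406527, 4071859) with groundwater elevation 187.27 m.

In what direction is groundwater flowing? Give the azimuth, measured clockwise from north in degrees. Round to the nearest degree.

∂h/∂x = (199.77 − 190.27) / (406162 − 406527) = -0.02603
∂h/∂y = (187.27 − 190.27) / (4071859 − 4071649) = -0.01429
Flow direction (−∇h) has components (+0.02603 E, +0.01429 N).
Azimuth = atan2(E, N) = atan2(+0.02603, +0.01429) = 61.2° ≈ 061°.

061°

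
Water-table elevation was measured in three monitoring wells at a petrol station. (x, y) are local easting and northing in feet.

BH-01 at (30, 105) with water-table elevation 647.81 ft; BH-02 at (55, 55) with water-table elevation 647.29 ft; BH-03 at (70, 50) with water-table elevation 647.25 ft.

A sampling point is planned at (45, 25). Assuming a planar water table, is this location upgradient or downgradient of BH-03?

Three-point gradient (reference BH-01): Δ to BH-02 = (25, -50, -0.52), Δ to BH-03 = (40, -55, -0.56).
∂h/∂x = +0.0009600, ∂h/∂y = +0.01088 (det = 625).
Head at (45, 25) = 647.81 + (+0.0009600)·(15) + (+0.01088)·(-80) = 646.95 ft.
That is lower than the 647.25 ft at BH-03, so the point is downgradient.

downgradient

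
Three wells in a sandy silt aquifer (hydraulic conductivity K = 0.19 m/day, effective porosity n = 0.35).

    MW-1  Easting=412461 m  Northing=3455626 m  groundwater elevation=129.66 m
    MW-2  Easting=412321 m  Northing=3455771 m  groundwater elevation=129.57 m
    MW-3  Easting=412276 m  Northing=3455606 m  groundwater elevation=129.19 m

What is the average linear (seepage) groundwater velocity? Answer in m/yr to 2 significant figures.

0.57 m/yr

Taking MW-1 as reference: MW-2−MW-1 = (-140, 145, -0.09); MW-3−MW-1 = (-185, -20, -0.47).
Determinant of the coordinate differences = (-140)·(-20) − (-185)·145 = 29625.
∂h/∂x = [(-0.09)·(-20) − (-0.47)·145] / 29625 = +0.002361
∂h/∂y = [(-140)·(-0.47) − (-185)·(-0.09)] / 29625 = +0.001659
|∇h| = √(0.002361² + 0.001659²) = 0.002886
Seepage velocity v = K·i/n = 0.19 × 0.002886 / 0.35 = 0.001567 m/day = 0.5723 m/yr.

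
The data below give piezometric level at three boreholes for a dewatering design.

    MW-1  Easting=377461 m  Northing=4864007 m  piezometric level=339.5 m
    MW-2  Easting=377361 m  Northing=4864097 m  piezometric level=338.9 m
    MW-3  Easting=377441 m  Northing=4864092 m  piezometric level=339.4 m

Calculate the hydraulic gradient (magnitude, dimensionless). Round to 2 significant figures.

0.0063

Taking MW-1 as reference: MW-2−MW-1 = (-100, 90, -0.6); MW-3−MW-1 = (-20, 85, -0.1).
Determinant of the coordinate differences = (-100)·85 − (-20)·90 = -6700.
∂h/∂x = [(-0.6)·85 − (-0.1)·90] / -6700 = +0.006269
∂h/∂y = [(-100)·(-0.1) − (-20)·(-0.6)] / -6700 = +0.0002985
|∇h| = √(0.006269² + 0.0002985²) = 0.006276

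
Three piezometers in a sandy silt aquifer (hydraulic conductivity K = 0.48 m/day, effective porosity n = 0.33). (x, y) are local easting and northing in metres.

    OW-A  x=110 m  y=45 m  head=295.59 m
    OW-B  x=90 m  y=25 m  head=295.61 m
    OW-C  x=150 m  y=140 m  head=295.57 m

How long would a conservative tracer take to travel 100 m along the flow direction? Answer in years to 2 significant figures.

With h = a·x + b·y + c and OW-A as origin, the differences give:
  (-20)·a + (-20)·b = +0.02
  40·a + 95·b = -0.02
Eliminate b (×95 and ×(-20), subtract): -1100·a = 1.500 → a = ∂h/∂x = -0.001364
Back-substitute: b = ∂h/∂y = +0.0003636.
|∇h| = √(-0.001364² + 0.0003636²) = 0.001412
Seepage velocity v = K·i/n = 0.48 × 0.001412 / 0.33 = 0.002054 m/day.
t = 100 / 0.002054 = 4.869e+04 days = 133 years.

130 years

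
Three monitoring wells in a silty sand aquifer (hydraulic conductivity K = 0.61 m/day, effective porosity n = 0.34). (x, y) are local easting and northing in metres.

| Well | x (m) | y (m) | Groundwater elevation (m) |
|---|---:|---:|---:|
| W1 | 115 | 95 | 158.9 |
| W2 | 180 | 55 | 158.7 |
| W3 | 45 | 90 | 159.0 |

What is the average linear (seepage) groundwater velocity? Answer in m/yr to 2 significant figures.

With h = a·x + b·y + c and W1 as origin, the differences give:
  65·a + (-40)·b = -0.2
  (-70)·a + (-5)·b = +0.1
Eliminate b (×(-5) and ×(-40), subtract): -3125·a = 5.00 → a = ∂h/∂x = -0.001600
Back-substitute: b = ∂h/∂y = +0.002400.
|∇h| = √(-0.001600² + 0.002400²) = 0.002884
Seepage velocity v = K·i/n = 0.61 × 0.002884 / 0.34 = 0.005174 m/day = 1.89 m/yr.

1.9 m/yr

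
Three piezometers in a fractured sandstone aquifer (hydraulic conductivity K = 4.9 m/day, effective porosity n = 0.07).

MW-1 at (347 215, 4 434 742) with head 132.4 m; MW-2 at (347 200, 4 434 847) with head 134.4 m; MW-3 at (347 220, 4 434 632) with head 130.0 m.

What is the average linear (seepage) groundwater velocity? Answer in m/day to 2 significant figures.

With h = a·x + b·y + c and MW-1 as origin, the differences give:
  (-15)·a + 105·b = +2.0
  5·a + (-110)·b = -2.4
Eliminate b (×(-110) and ×105, subtract): 1125·a = 32.00 → a = ∂h/∂x = +0.02844
Back-substitute: b = ∂h/∂y = +0.02311.
|∇h| = √(0.02844² + 0.02311²) = 0.03665
Seepage velocity v = K·i/n = 4.9 × 0.03665 / 0.07 = 2.566 m/day.

2.6 m/day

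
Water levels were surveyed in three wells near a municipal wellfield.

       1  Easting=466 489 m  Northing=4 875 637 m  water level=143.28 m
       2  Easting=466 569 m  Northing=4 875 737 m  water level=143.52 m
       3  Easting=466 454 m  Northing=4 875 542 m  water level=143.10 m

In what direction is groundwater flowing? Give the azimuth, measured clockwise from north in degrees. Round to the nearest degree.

Taking 1 as reference: 2−1 = (80, 100, +0.24); 3−1 = (-35, -95, -0.18).
Determinant of the coordinate differences = 80·(-95) − (-35)·100 = -4100.
∂h/∂x = [(+0.24)·(-95) − (-0.18)·100] / -4100 = +0.001171
∂h/∂y = [80·(-0.18) − (-35)·(+0.24)] / -4100 = +0.001463
Flow direction (−∇h) has components (-0.001171 E, -0.001463 N).
Azimuth = atan2(E, N) = atan2(-0.001171, -0.001463) = 218.7° ≈ 219°.

219°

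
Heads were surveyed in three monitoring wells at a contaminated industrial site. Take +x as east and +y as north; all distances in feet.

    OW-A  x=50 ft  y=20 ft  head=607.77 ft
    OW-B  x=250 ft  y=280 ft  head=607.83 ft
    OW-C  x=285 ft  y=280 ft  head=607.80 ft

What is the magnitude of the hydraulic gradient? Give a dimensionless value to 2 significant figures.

0.0012

With h = a·x + b·y + c and OW-A as origin, the differences give:
  200·a + 260·b = +0.06
  235·a + 260·b = +0.03
Eliminate b (×260 and ×260, subtract): -9100·a = 7.800 → a = ∂h/∂x = -0.0008571
Back-substitute: b = ∂h/∂y = +0.0008901.
|∇h| = √(-0.0008571² + 0.0008901²) = 0.001236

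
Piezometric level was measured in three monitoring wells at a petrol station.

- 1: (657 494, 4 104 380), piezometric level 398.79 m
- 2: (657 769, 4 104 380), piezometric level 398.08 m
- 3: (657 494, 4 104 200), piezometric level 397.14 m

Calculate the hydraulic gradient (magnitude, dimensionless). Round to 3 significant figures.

0.00952

∂h/∂x = (398.08 − 398.79) / (657769 − 657494) = -0.002582
∂h/∂y = (397.14 − 398.79) / (4104200 − 4104380) = +0.009167
|∇h| = √(-0.002582² + 0.009167²) = 0.009524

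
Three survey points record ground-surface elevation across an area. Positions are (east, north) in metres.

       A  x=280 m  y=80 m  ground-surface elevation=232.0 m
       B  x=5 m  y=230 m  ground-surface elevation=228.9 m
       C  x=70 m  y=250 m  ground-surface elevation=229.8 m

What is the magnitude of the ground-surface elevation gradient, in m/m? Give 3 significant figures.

Differences from A: to B (Δx, Δy, Δh) = (-275, 150, -3.1); to C = (-210, 170, -2.2).
Determinant of the coordinate differences = (-275)·170 − (-210)·150 = -15250.
∂z/∂x = [(-3.1)·170 − (-2.2)·150] / -15250 = +0.01292
∂z/∂y = [(-275)·(-2.2) − (-210)·(-3.1)] / -15250 = +0.003016
|∇f| = √(0.01292² + 0.003016²) = 0.01327 m/m

0.0133 m/m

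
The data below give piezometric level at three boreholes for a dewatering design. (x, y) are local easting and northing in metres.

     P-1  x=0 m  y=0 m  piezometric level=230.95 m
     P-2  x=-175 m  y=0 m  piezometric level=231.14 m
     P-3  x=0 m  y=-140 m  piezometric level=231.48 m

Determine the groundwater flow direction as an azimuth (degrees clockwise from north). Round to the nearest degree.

016°

∂h/∂x = (231.14 − 230.95) / (-175 − 0) = -0.001086
∂h/∂y = (231.48 − 230.95) / (-140 − 0) = -0.003786
Flow direction (−∇h) has components (+0.001086 E, +0.003786 N).
Azimuth = atan2(E, N) = atan2(+0.001086, +0.003786) = 16.0° ≈ 016°.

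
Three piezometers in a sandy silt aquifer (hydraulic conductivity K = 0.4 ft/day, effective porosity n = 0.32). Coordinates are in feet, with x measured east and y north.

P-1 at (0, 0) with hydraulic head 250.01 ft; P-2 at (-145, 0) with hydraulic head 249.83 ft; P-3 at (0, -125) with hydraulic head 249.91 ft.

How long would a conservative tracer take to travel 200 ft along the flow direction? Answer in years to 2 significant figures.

∂h/∂x = (249.83 − 250.01) / (-145 − 0) = +0.001241
∂h/∂y = (249.91 − 250.01) / (-125 − 0) = +0.0008000
|∇h| = √(0.001241² + 0.0008000²) = 0.001477
Seepage velocity v = K·i/n = 0.4 × 0.001477 / 0.32 = 0.001846 ft/day.
t = 200 / 0.001846 = 1.083e+05 days = 297 years.

300 years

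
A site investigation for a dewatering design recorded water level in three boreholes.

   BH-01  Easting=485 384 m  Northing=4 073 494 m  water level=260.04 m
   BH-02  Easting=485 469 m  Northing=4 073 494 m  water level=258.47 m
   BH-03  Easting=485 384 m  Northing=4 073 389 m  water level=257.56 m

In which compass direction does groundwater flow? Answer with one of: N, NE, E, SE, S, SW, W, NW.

∂h/∂x = (258.47 − 260.04) / (485469 − 485384) = -0.01847
∂h/∂y = (257.56 − 260.04) / (4073389 − 4073494) = +0.02362
Flow = −∇h = (+0.01847 east, -0.02362 north), which points southeast.

SE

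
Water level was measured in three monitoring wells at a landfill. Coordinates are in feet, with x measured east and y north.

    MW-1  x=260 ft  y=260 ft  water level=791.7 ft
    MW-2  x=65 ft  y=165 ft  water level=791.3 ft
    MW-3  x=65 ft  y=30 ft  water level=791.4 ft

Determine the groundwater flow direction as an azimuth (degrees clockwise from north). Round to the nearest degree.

287°

Taking MW-1 as reference: MW-2−MW-1 = (-195, -95, -0.4); MW-3−MW-1 = (-195, -230, -0.3).
Solve a·Δx + b·Δy = Δh: det = (-195)·(-230) − (-195)·(-95) = 26325.
∂h/∂x = [(-0.4)·(-230) − (-0.3)·(-95)] / 26325 = +0.002412
∂h/∂y = [(-195)·(-0.3) − (-195)·(-0.4)] / 26325 = -0.0007407
Flow direction (−∇h) has components (-0.002412 E, +0.0007407 N).
Azimuth = atan2(E, N) = atan2(-0.002412, +0.0007407) = 287.1° ≈ 287°.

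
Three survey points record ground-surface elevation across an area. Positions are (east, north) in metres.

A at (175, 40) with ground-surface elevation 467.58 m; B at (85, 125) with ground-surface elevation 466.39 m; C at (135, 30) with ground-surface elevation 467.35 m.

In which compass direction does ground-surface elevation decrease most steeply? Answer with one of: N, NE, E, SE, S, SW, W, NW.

NW

Differences from A: to B (Δx, Δy, Δh) = (-90, 85, -1.19); to C = (-40, -10, -0.23).
Solve a·Δx + b·Δy = Δz: det = (-90)·(-10) − (-40)·85 = 4300.
∂z/∂x = [(-1.19)·(-10) − (-0.23)·85] / 4300 = +0.007314
∂z/∂y = [(-90)·(-0.23) − (-40)·(-1.19)] / 4300 = -0.006256
Steepest decrease is along −∇f = (-0.007314 E, +0.006256 N) → northwest.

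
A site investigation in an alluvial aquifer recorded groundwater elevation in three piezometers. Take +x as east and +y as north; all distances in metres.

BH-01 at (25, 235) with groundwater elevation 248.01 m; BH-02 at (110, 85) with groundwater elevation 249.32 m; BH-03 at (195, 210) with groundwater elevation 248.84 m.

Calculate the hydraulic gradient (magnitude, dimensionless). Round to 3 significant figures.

0.00760

Three-point gradient (reference BH-01): Δ to BH-02 = (85, -150, +1.31), Δ to BH-03 = (170, -25, +0.83).
∂h/∂x = +0.003925, ∂h/∂y = -0.006509 (det = 23375).
|∇h| = √(0.003925² + -0.006509²) = 0.007601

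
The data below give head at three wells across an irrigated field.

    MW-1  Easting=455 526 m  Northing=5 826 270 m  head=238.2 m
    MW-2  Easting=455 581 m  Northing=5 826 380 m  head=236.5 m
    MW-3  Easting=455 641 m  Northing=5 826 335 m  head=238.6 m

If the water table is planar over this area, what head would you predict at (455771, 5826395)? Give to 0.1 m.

239.4 m

Three-point gradient (reference MW-1): Δ to MW-2 = (55, 110, -1.7), Δ to MW-3 = (115, 65, +0.4).
∂h/∂x = +0.01702, ∂h/∂y = -0.02397 (det = -9075).
h(455771, 5826395) = 238.2 + (+0.01702)·(245) + (-0.02397)·(125) = 238.2 +4.171 -2.996 = 239.375 m.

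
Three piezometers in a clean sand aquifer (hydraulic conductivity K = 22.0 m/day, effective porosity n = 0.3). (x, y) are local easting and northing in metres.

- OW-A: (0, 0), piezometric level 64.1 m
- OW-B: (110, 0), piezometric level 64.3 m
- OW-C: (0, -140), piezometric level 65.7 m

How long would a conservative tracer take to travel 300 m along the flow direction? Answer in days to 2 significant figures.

350 days

∂h/∂x = (64.3 − 64.1) / (110 − 0) = +0.001818
∂h/∂y = (65.7 − 64.1) / (-140 − 0) = -0.01143
|∇h| = √(0.001818² + -0.01143²) = 0.01157
Seepage velocity v = K·i/n = 22.0 × 0.01157 / 0.3 = 0.8485 m/day.
t = 300 / 0.8485 = 353.6 days.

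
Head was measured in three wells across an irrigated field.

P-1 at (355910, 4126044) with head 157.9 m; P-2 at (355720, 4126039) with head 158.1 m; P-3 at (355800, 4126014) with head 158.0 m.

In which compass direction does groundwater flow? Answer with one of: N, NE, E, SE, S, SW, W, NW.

SE

Differences from P-1: to P-2 (Δx, Δy, Δh) = (-190, -5, +0.2); to P-3 = (-110, -30, +0.1).
Determinant of the coordinate differences = (-190)·(-30) − (-110)·(-5) = 5150.
∂h/∂x = [(+0.2)·(-30) − (+0.1)·(-5)] / 5150 = -0.001068
∂h/∂y = [(-190)·(+0.1) − (-110)·(+0.2)] / 5150 = +0.0005825
Flow = −∇h = (+0.001068 east, -0.0005825 north), which points southeast.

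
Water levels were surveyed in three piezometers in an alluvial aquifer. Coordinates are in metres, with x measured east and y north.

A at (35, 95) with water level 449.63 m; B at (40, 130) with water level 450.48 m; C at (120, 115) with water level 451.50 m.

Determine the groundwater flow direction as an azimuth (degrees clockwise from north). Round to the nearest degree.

218°

Taking A as reference: B−A = (5, 35, +0.85); C−A = (85, 20, +1.87).
Determinant of the coordinate differences = 5·20 − 85·35 = -2875.
∂h/∂x = [(+0.85)·20 − (+1.87)·35] / -2875 = +0.01685
∂h/∂y = [5·(+1.87) − 85·(+0.85)] / -2875 = +0.02188
Flow direction (−∇h) has components (-0.01685 E, -0.02188 N).
Azimuth = atan2(E, N) = atan2(-0.01685, -0.02188) = 217.6° ≈ 218°.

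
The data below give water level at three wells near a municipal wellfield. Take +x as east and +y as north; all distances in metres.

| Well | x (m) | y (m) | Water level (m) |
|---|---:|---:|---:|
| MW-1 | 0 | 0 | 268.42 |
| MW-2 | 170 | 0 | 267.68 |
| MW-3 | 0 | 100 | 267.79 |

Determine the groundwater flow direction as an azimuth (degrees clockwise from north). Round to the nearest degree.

∂h/∂x = (267.68 − 268.42) / (170 − 0) = -0.004353
∂h/∂y = (267.79 − 268.42) / (100 − 0) = -0.006300
Flow direction (−∇h) has components (+0.004353 E, +0.006300 N).
Azimuth = atan2(E, N) = atan2(+0.004353, +0.006300) = 34.6° ≈ 035°.

035°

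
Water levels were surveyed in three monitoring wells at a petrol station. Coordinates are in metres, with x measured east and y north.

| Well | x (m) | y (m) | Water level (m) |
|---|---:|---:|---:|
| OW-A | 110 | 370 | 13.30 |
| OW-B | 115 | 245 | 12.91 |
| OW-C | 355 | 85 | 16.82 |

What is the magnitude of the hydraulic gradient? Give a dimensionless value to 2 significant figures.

Taking OW-A as reference: OW-B−OW-A = (5, -125, -0.39); OW-C−OW-A = (245, -285, +3.52).
Solve a·Δx + b·Δy = Δh: det = 5·(-285) − 245·(-125) = 29200.
∂h/∂x = [(-0.39)·(-285) − (+3.52)·(-125)] / 29200 = +0.01888
∂h/∂y = [5·(+3.52) − 245·(-0.39)] / 29200 = +0.003875
|∇h| = √(0.01888² + 0.003875²) = 0.01927

0.019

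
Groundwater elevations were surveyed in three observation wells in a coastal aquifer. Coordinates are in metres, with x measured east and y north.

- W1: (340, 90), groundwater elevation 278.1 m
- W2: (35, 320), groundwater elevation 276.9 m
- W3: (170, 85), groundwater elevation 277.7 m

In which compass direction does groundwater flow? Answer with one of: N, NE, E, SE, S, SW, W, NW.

NW

With h = a·x + b·y + c and W1 as origin, the differences give:
  (-305)·a + 230·b = -1.2
  (-170)·a + (-5)·b = -0.4
Eliminate b (×(-5) and ×230, subtract): 40625·a = 98.00 → a = ∂h/∂x = +0.002412
Back-substitute: b = ∂h/∂y = -0.002018.
Flow = −∇h = (-0.002412 east, +0.002018 north), which points northwest.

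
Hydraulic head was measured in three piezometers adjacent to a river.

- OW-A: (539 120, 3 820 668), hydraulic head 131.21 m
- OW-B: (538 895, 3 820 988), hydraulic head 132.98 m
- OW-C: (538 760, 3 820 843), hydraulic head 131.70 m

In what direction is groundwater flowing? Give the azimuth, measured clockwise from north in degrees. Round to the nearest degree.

With h = a·x + b·y + c and OW-A as origin, the differences give:
  (-225)·a + 320·b = +1.77
  (-360)·a + 175·b = +0.49
Eliminate b (×175 and ×320, subtract): 75825·a = 152.950 → a = ∂h/∂x = +0.002017
Back-substitute: b = ∂h/∂y = +0.006950.
Flow direction (−∇h) has components (-0.002017 E, -0.006950 N).
Azimuth = atan2(E, N) = atan2(-0.002017, -0.006950) = 196.2° ≈ 196°.

196°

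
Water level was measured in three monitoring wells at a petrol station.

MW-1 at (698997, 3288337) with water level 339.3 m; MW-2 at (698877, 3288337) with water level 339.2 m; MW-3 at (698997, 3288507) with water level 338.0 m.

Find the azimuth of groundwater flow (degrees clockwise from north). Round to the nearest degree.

∂h/∂x = (339.2 − 339.3) / (698877 − 698997) = +0.0008333
∂h/∂y = (338.0 − 339.3) / (3288507 − 3288337) = -0.007647
Flow direction (−∇h) has components (-0.0008333 E, +0.007647 N).
Azimuth = atan2(E, N) = atan2(-0.0008333, +0.007647) = 353.8° ≈ 354°.

354°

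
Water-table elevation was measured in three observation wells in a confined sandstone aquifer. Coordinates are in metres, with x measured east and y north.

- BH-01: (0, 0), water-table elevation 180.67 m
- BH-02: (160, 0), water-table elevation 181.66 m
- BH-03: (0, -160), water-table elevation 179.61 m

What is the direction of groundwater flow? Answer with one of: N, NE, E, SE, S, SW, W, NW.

SW

∂h/∂x = (181.66 − 180.67) / (160 − 0) = +0.006188
∂h/∂y = (179.61 − 180.67) / (-160 − 0) = +0.006625
Flow = −∇h = (-0.006188 east, -0.006625 north), which points southwest.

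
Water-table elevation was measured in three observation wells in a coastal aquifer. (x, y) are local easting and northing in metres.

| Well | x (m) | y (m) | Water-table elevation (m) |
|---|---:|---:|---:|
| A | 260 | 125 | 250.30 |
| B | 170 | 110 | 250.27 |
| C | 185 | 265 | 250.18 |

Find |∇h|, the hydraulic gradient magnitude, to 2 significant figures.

Taking A as reference: B−A = (-90, -15, -0.03); C−A = (-75, 140, -0.12).
Solve a·Δx + b·Δy = Δh: det = (-90)·140 − (-75)·(-15) = -13725.
∂h/∂x = [(-0.03)·140 − (-0.12)·(-15)] / -13725 = +0.0004372
∂h/∂y = [(-90)·(-0.12) − (-75)·(-0.03)] / -13725 = -0.0006230
|∇h| = √(0.0004372² + -0.0006230²) = 0.0007611

0.00076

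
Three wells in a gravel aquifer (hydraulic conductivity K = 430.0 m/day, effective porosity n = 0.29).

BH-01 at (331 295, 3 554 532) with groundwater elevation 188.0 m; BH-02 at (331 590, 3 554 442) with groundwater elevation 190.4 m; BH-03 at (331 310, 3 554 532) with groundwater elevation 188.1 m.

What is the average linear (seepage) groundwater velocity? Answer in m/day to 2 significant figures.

12 m/day

Taking BH-01 as reference: BH-02−BH-01 = (295, -90, +2.4); BH-03−BH-01 = (15, 0, +0.1).
Solve a·Δx + b·Δy = Δh: det = 295·0 − 15·(-90) = 1350.
∂h/∂x = [(+2.4)·0 − (+0.1)·(-90)] / 1350 = +0.006667
∂h/∂y = [295·(+0.1) − 15·(+2.4)] / 1350 = -0.004815
|∇h| = √(0.006667² + -0.004815²) = 0.008224
Seepage velocity v = K·i/n = 430.0 × 0.008224 / 0.29 = 12.19 m/day.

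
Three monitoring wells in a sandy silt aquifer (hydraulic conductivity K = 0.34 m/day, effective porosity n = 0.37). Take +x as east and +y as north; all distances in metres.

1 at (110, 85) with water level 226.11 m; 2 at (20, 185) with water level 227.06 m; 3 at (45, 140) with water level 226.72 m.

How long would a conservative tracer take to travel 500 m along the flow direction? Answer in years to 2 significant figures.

With h = a·x + b·y + c and 1 as origin, the differences give:
  (-90)·a + 100·b = +0.95
  (-65)·a + 55·b = +0.61
Eliminate b (×55 and ×100, subtract): 1550·a = -8.750 → a = ∂h/∂x = -0.005645
Back-substitute: b = ∂h/∂y = +0.004419.
|∇h| = √(-0.005645² + 0.004419²) = 0.007169
Seepage velocity v = K·i/n = 0.34 × 0.007169 / 0.37 = 0.006588 m/day.
t = 500 / 0.006588 = 7.59e+04 days = 208 years.

210 years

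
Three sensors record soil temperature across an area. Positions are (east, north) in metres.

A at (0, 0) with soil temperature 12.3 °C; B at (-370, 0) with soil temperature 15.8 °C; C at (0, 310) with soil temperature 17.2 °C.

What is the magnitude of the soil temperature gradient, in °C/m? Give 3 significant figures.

∂T/∂x = (15.8 − 12.3) / (-370 − 0) = -0.009459
∂T/∂y = (17.2 − 12.3) / (310 − 0) = +0.01581
|∇f| = √(-0.009459² + 0.01581²) = 0.01842 °C/m

0.0184 °C/m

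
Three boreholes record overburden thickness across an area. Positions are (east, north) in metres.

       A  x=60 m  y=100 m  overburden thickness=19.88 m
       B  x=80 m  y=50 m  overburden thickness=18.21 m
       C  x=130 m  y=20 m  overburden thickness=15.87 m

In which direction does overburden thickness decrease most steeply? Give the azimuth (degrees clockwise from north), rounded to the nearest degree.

Differences from A: to B (Δx, Δy, Δh) = (20, -50, -1.67); to C = (70, -80, -4.01).
Determinant of the coordinate differences = 20·(-80) − 70·(-50) = 1900.
∂d/∂x = [(-1.67)·(-80) − (-4.01)·(-50)] / 1900 = -0.03521
∂d/∂y = [20·(-4.01) − 70·(-1.67)] / 1900 = +0.01932
Steepest decrease is along −∇f: components (+0.03521 E, -0.01932 N).
Azimuth = atan2(+0.03521, -0.01932) = 118.7° ≈ 119°.

119°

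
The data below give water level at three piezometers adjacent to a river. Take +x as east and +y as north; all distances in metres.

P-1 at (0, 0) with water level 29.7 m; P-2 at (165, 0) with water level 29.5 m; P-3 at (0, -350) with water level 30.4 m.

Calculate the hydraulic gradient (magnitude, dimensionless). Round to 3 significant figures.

0.00234

∂h/∂x = (29.5 − 29.7) / (165 − 0) = -0.001212
∂h/∂y = (30.4 − 29.7) / (-350 − 0) = -0.002000
|∇h| = √(-0.001212² + -0.002000²) = 0.002339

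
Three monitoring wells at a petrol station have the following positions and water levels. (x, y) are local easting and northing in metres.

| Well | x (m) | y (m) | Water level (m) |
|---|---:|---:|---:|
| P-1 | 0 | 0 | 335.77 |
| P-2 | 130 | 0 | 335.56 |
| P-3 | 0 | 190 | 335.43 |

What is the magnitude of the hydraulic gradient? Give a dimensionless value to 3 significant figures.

∂h/∂x = (335.56 − 335.77) / (130 − 0) = -0.001615
∂h/∂y = (335.43 − 335.77) / (190 − 0) = -0.001789
|∇h| = √(-0.001615² + -0.001789²) = 0.00241

0.00241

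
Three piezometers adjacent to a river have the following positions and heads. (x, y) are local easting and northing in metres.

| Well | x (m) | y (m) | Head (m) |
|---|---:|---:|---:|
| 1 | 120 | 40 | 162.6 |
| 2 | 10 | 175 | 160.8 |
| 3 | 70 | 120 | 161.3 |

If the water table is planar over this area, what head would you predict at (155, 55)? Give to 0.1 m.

161.7 m

Taking 1 as reference: 2−1 = (-110, 135, -1.8); 3−1 = (-50, 80, -1.3).
Solve a·Δx + b·Δy = Δh: det = (-110)·80 − (-50)·135 = -2050.
∂h/∂x = [(-1.8)·80 − (-1.3)·135] / -2050 = -0.01537
∂h/∂y = [(-110)·(-1.3) − (-50)·(-1.8)] / -2050 = -0.02585
h(155, 55) = 162.6 + (-0.01537)·(35) + (-0.02585)·(15) = 162.6 -0.538 -0.388 = 161.674 m.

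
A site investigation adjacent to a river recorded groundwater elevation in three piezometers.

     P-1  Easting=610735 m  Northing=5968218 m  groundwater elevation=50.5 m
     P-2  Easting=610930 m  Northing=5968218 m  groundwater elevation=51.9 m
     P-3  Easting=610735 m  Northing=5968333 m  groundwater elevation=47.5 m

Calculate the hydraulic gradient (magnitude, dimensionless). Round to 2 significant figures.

0.027

∂h/∂x = (51.9 − 50.5) / (610930 − 610735) = +0.007179
∂h/∂y = (47.5 − 50.5) / (5968333 − 5968218) = -0.02609
|∇h| = √(0.007179² + -0.02609²) = 0.02706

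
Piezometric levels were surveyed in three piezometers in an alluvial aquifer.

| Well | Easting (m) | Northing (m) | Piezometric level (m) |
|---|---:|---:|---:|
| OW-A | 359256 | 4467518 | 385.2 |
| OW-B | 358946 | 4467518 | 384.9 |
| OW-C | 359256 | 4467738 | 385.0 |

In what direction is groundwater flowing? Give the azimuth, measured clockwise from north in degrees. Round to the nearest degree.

∂h/∂x = (384.9 − 385.2) / (358946 − 359256) = +0.0009677
∂h/∂y = (385.0 − 385.2) / (4467738 − 4467518) = -0.0009091
Flow direction (−∇h) has components (-0.0009677 E, +0.0009091 N).
Azimuth = atan2(E, N) = atan2(-0.0009677, +0.0009091) = 313.2° ≈ 313°.

313°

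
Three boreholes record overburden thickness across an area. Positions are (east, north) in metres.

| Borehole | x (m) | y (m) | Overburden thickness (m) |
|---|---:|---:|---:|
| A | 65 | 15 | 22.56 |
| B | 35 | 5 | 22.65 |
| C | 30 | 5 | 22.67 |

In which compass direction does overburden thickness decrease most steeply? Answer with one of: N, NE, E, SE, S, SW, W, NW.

SE

Taking A as reference: B−A = (-30, -10, +0.09); C−A = (-35, -10, +0.11).
Solve a·Δx + b·Δy = Δd: det = (-30)·(-10) − (-35)·(-10) = -50.
∂d/∂x = [(+0.09)·(-10) − (+0.11)·(-10)] / -50 = -0.004000
∂d/∂y = [(-30)·(+0.11) − (-35)·(+0.09)] / -50 = +0.003000
Steepest decrease is along −∇f = (+0.004000 E, -0.003000 N) → southeast.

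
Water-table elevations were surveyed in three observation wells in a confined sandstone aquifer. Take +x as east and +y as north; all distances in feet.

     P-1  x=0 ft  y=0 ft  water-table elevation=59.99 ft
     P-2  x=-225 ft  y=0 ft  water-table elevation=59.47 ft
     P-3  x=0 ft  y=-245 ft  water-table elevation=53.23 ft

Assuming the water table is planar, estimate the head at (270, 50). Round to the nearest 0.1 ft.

62.0 ft

∂h/∂x = (59.47 − 59.99) / (-225 − 0) = +0.002311
∂h/∂y = (53.23 − 59.99) / (-245 − 0) = +0.02759
h(270, 50) = 59.99 + (+0.002311)·(270) + (+0.02759)·(50) = 59.99 +0.624 +1.380 = 61.994 ft.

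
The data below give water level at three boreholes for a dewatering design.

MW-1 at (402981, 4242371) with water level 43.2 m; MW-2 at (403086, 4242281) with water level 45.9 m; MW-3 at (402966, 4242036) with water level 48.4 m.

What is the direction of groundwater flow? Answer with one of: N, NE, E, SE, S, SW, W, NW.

Differences from MW-1: to MW-2 (Δx, Δy, Δh) = (105, -90, +2.7); to MW-3 = (-15, -335, +5.2).
Solve a·Δx + b·Δy = Δh: det = 105·(-335) − (-15)·(-90) = -36525.
∂h/∂x = [(+2.7)·(-335) − (+5.2)·(-90)] / -36525 = +0.01195
∂h/∂y = [105·(+5.2) − (-15)·(+2.7)] / -36525 = -0.01606
Flow = −∇h = (-0.01195 east, +0.01606 north), which points northwest.

NW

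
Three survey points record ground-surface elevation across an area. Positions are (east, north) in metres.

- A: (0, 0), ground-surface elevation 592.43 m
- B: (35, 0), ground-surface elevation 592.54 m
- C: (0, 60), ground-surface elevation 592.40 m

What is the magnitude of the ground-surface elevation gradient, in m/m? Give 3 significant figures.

0.00318 m/m

∂z/∂x = (592.54 − 592.43) / (35 − 0) = +0.003143
∂z/∂y = (592.40 − 592.43) / (60 − 0) = -0.0005000
|∇f| = √(0.003143² + -0.0005000²) = 0.003183 m/m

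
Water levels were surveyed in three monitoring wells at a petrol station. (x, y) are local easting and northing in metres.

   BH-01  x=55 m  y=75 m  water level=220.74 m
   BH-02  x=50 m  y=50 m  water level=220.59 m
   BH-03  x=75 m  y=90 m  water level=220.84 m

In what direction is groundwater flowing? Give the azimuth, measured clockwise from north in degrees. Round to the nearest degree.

With h = a·x + b·y + c and BH-01 as origin, the differences give:
  (-5)·a + (-25)·b = -0.15
  20·a + 15·b = +0.10
Eliminate b (×15 and ×(-25), subtract): 425·a = 0.250 → a = ∂h/∂x = +0.0005882
Back-substitute: b = ∂h/∂y = +0.005882.
Flow direction (−∇h) has components (-0.0005882 E, -0.005882 N).
Azimuth = atan2(E, N) = atan2(-0.0005882, -0.005882) = 185.7° ≈ 186°.

186°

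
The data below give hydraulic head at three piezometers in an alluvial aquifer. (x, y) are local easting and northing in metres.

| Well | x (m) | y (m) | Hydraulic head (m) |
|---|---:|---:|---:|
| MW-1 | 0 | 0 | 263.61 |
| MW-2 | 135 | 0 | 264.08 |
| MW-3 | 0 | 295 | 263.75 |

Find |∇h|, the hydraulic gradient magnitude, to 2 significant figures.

0.0035

∂h/∂x = (264.08 − 263.61) / (135 − 0) = +0.003481
∂h/∂y = (263.75 − 263.61) / (295 − 0) = +0.0004746
|∇h| = √(0.003481² + 0.0004746²) = 0.003513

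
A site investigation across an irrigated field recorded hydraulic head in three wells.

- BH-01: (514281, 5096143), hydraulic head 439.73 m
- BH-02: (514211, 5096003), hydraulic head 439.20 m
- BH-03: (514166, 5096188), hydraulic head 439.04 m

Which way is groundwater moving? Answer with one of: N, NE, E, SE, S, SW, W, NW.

W

Taking BH-01 as reference: BH-02−BH-01 = (-70, -140, -0.53); BH-03−BH-01 = (-115, 45, -0.69).
Determinant of the coordinate differences = (-70)·45 − (-115)·(-140) = -19250.
∂h/∂x = [(-0.53)·45 − (-0.69)·(-140)] / -19250 = +0.006257
∂h/∂y = [(-70)·(-0.69) − (-115)·(-0.53)] / -19250 = +0.0006571
Flow = −∇h = (-0.006257 east, -0.0006571 north), which points west.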